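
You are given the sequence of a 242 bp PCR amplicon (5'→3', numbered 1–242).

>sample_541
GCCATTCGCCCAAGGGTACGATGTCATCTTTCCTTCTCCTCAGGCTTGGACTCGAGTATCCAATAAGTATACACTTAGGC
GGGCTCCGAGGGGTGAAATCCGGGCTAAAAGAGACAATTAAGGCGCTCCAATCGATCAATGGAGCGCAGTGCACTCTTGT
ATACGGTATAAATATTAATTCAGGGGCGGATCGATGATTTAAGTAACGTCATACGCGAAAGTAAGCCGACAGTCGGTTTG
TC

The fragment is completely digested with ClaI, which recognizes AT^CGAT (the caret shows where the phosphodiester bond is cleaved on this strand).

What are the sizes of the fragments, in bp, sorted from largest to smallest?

132, 59, 51 bp

ClaI sites (ATCGAT) start at positions 131, 190.
ClaI cuts after base 2 of each site, so after positions 132, 191.
Linear molecule, 2 cuts → 3 fragments:
  1–132 → 132 bp
  133–191 → 59 bp
  192–242 → 51 bp
Sorted largest to smallest: 132, 59, 51 bp.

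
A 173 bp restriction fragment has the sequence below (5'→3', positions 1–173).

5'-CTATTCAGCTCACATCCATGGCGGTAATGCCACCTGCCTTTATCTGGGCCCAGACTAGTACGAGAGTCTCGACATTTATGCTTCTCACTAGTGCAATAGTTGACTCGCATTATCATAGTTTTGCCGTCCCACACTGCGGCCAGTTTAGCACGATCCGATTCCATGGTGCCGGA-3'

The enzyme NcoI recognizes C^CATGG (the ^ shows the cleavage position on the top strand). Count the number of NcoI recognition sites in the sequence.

CCATGG occurs starting at positions 16, 161.
NcoI cuts at 2 sites.

2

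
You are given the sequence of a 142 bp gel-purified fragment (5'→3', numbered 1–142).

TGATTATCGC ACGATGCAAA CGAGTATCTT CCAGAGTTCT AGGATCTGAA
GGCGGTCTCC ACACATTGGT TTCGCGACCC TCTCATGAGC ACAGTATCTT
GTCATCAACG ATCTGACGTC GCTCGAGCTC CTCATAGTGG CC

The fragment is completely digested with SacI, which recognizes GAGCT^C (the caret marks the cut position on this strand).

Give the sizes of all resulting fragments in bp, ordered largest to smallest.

The SacI site (GAGCTC) starts at position 125.
SacI cuts after base 5 of each site (before the last base), so after position 129.
Linear molecule, 1 cut → 2 fragments:
  1–129 → 129 bp
  130–142 → 13 bp
Sorted largest to smallest: 129, 13 bp.

129, 13 bp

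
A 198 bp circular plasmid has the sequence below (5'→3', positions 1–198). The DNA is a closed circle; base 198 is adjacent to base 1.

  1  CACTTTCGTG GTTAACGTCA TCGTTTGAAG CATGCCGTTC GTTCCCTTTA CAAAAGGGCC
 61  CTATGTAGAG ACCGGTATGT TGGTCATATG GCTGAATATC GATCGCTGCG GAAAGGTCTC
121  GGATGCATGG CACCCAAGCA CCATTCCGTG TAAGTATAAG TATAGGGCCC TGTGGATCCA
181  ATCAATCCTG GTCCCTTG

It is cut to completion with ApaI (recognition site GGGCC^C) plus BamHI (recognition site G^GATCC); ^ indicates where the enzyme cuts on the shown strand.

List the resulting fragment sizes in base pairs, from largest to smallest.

ApaI sites (GGGCCC) start at positions 56, 165.
ApaI cuts after base 5 of each site (before the last base), so after positions 60, 169.
The BamHI site (GGATCC) starts at position 174.
BamHI cuts after the first base of each site, so after position 174.
Combined cut positions: 60, 169, 174.
Circular molecule, 3 cuts → 3 fragments:
  61–169 → 109 bp
  170–174 → 5 bp
  175–198 then 1–60 → 24 + 60 = 84 bp
Sorted largest to smallest: 109, 84, 5 bp.

109, 84, 5 bp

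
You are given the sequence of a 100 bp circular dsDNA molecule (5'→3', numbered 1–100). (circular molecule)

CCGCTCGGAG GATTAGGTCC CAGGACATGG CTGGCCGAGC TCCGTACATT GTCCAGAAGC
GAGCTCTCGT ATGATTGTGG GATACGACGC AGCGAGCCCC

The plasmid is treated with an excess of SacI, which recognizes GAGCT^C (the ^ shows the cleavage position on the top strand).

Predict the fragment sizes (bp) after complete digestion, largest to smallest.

76, 24 bp

SacI sites (GAGCTC) start at positions 37, 61.
SacI cuts after base 5 of each site (before the last base), so after positions 41, 65.
Circular molecule, 2 cuts → 2 fragments:
  42–65 → 24 bp
  66–100 then 1–41 → 35 + 41 = 76 bp
Sorted largest to smallest: 76, 24 bp.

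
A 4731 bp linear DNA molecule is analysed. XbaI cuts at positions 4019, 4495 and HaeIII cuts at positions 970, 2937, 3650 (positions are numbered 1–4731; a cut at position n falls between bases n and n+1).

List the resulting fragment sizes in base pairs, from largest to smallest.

1967, 970, 713, 476, 369, 236 bp

Combined cut positions (sorted): 970, 2937, 3650, 4019, 4495.
Linear molecule, 5 cuts → 6 fragments:
  970 − 0 = 970 bp
  2937 − 970 = 1967 bp
  3650 − 2937 = 713 bp
  4019 − 3650 = 369 bp
  4495 − 4019 = 476 bp
  4731 − 4495 = 236 bp
Sorted largest to smallest: 1967, 970, 713, 476, 369, 236 bp.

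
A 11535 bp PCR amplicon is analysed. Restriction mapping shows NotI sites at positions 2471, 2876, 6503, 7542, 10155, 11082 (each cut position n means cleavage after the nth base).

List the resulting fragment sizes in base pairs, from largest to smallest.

Linear molecule, 6 cuts → 7 fragments:
  2471 − 0 = 2471 bp
  2876 − 2471 = 405 bp
  6503 − 2876 = 3627 bp
  7542 − 6503 = 1039 bp
  10155 − 7542 = 2613 bp
  11082 − 10155 = 927 bp
  11535 − 11082 = 453 bp
Sorted largest to smallest: 3627, 2613, 2471, 1039, 927, 453, 405 bp.

3627, 2613, 2471, 1039, 927, 453, 405 bp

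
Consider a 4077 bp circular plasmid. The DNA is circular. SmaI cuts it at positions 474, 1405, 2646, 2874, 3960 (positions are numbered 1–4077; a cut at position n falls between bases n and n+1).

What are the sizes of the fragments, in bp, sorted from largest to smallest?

Circular molecule, 5 cuts → 5 fragments:
  1405 − 474 = 931 bp
  2646 − 1405 = 1241 bp
  2874 − 2646 = 228 bp
  3960 − 2874 = 1086 bp
  wrap: 4077 − 3960 + 474 = 591 bp
Sorted largest to smallest: 1241, 1086, 931, 591, 228 bp.

1241, 1086, 931, 591, 228 bp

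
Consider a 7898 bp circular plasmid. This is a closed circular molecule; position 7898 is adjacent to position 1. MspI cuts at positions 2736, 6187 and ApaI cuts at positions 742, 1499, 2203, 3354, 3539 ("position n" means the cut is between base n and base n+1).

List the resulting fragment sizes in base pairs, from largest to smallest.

Combined cut positions (sorted): 742, 1499, 2203, 2736, 3354, 3539, 6187.
Circular molecule, 7 cuts → 7 fragments:
  1499 − 742 = 757 bp
  2203 − 1499 = 704 bp
  2736 − 2203 = 533 bp
  3354 − 2736 = 618 bp
  3539 − 3354 = 185 bp
  6187 − 3539 = 2648 bp
  wrap: 7898 − 6187 + 742 = 2453 bp
Sorted largest to smallest: 2648, 2453, 757, 704, 618, 533, 185 bp.

2648, 2453, 757, 704, 618, 533, 185 bp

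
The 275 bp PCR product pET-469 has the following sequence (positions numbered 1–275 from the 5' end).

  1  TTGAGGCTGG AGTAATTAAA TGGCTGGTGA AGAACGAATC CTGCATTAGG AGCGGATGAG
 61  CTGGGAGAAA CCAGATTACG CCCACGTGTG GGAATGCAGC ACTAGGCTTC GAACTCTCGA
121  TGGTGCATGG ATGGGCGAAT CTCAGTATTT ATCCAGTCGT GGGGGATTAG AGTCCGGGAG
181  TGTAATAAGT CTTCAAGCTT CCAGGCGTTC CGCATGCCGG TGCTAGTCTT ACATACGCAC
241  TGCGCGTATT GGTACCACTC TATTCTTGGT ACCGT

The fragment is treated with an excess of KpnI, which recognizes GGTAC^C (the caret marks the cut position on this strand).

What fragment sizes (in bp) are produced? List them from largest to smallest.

255, 17, 3 bp

KpnI sites (GGTACC) start at positions 251, 268.
KpnI cuts after base 5 of each site (before the last base), so after positions 255, 272.
Linear molecule, 2 cuts → 3 fragments:
  1–255 → 255 bp
  256–272 → 17 bp
  273–275 → 3 bp
Sorted largest to smallest: 255, 17, 3 bp.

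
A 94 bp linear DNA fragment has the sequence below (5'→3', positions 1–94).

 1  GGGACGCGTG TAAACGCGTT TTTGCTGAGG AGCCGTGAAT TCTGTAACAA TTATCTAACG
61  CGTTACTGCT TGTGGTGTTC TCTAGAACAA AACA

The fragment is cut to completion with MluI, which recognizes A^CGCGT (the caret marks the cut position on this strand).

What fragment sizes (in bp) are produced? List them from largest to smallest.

44, 36, 10, 4 bp

MluI sites (ACGCGT) start at positions 4, 14, 58.
MluI cuts after the first base of each site, so after positions 4, 14, 58.
Linear molecule, 3 cuts → 4 fragments:
  1–4 → 4 bp
  5–14 → 10 bp
  15–58 → 44 bp
  59–94 → 36 bp
Sorted largest to smallest: 44, 36, 10, 4 bp.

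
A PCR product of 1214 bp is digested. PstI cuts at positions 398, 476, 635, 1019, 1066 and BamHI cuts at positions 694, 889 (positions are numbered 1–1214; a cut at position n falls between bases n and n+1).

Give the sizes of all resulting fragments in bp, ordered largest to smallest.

Combined cut positions (sorted): 398, 476, 635, 694, 889, 1019, 1066.
Linear molecule, 7 cuts → 8 fragments:
  398 − 0 = 398 bp
  476 − 398 = 78 bp
  635 − 476 = 159 bp
  694 − 635 = 59 bp
  889 − 694 = 195 bp
  1019 − 889 = 130 bp
  1066 − 1019 = 47 bp
  1214 − 1066 = 148 bp
Sorted largest to smallest: 398, 195, 159, 148, 130, 78, 59, 47 bp.

398, 195, 159, 148, 130, 78, 59, 47 bp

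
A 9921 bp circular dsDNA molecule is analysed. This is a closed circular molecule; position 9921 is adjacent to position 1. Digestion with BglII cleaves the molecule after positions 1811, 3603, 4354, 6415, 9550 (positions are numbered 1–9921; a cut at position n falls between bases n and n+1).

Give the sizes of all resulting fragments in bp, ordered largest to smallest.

Circular molecule, 5 cuts → 5 fragments:
  3603 − 1811 = 1792 bp
  4354 − 3603 = 751 bp
  6415 − 4354 = 2061 bp
  9550 − 6415 = 3135 bp
  wrap: 9921 − 9550 + 1811 = 2182 bp
Sorted largest to smallest: 3135, 2182, 2061, 1792, 751 bp.

3135, 2182, 2061, 1792, 751 bp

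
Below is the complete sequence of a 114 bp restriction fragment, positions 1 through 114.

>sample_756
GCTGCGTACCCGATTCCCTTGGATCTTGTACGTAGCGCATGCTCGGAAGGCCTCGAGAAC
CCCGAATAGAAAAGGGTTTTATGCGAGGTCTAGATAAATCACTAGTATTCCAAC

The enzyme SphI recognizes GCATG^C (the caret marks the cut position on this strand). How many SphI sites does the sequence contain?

GCATGC occurs starting at position 37.
SphI cuts at 1 site.

1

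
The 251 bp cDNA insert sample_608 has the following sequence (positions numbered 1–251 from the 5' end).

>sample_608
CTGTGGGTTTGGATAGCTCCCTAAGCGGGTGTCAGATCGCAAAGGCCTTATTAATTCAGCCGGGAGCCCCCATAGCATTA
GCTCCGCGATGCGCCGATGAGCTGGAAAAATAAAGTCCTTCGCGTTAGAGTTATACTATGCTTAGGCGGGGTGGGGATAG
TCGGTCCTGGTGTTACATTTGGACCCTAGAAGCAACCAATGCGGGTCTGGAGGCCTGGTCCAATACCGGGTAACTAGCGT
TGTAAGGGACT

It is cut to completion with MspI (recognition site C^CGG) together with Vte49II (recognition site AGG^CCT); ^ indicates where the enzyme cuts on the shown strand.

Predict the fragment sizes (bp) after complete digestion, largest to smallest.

153, 45, 25, 15, 13 bp

MspI sites (CCGG) start at positions 60, 226.
MspI cuts after the first base of each site, so after positions 60, 226.
Vte49II sites (AGGCCT) start at positions 43, 211.
Vte49II cuts after base 3 of each site, so after positions 45, 213.
Combined cut positions: 45, 60, 213, 226.
Linear molecule, 4 cuts → 5 fragments:
  1–45 → 45 bp
  46–60 → 15 bp
  61–213 → 153 bp
  214–226 → 13 bp
  227–251 → 25 bp
Sorted largest to smallest: 153, 45, 25, 15, 13 bp.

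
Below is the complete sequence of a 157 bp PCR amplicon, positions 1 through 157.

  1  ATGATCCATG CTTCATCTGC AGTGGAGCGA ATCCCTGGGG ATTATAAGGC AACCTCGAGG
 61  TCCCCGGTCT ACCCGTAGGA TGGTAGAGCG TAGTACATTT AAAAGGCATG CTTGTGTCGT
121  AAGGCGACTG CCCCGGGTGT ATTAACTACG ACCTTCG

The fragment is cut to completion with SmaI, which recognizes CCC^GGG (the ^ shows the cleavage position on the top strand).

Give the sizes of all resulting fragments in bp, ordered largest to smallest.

The SmaI site (CCCGGG) starts at position 132.
SmaI cuts after base 3 of each site, so after position 134.
Linear molecule, 1 cut → 2 fragments:
  1–134 → 134 bp
  135–157 → 23 bp
Sorted largest to smallest: 134, 23 bp.

134, 23 bp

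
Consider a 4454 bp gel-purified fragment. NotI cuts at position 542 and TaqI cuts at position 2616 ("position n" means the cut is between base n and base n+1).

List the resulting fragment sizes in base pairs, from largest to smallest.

2074, 1838, 542 bp

Combined cut positions (sorted): 542, 2616.
Linear molecule, 2 cuts → 3 fragments:
  542 − 0 = 542 bp
  2616 − 542 = 2074 bp
  4454 − 2616 = 1838 bp
Sorted largest to smallest: 2074, 1838, 542 bp.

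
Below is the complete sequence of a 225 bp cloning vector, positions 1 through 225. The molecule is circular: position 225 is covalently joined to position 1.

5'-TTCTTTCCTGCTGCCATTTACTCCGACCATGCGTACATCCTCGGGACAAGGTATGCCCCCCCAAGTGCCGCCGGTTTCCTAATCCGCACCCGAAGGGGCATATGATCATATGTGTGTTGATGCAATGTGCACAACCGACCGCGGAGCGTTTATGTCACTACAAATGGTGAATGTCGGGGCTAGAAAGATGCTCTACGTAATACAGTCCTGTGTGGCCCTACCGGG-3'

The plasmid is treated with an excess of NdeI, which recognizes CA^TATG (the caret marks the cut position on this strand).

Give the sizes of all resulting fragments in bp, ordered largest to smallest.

217, 8 bp

NdeI sites (CATATG) start at positions 99, 107.
NdeI cuts after base 2 of each site, so after positions 100, 108.
Circular molecule, 2 cuts → 2 fragments:
  101–108 → 8 bp
  109–225 then 1–100 → 117 + 100 = 217 bp
Sorted largest to smallest: 217, 8 bp.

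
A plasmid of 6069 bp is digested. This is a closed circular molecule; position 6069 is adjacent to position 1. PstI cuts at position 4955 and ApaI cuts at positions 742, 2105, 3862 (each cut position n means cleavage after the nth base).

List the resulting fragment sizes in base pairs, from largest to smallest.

Combined cut positions (sorted): 742, 2105, 3862, 4955.
Circular molecule, 4 cuts → 4 fragments:
  2105 − 742 = 1363 bp
  3862 − 2105 = 1757 bp
  4955 − 3862 = 1093 bp
  wrap: 6069 − 4955 + 742 = 1856 bp
Sorted largest to smallest: 1856, 1757, 1363, 1093 bp.

1856, 1757, 1363, 1093 bp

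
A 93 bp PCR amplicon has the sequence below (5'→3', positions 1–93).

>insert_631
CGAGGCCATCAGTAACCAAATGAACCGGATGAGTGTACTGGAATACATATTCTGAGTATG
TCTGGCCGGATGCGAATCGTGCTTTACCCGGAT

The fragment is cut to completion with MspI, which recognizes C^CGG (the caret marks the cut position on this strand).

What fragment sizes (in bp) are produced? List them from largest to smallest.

41, 25, 22, 5 bp

MspI sites (CCGG) start at positions 25, 66, 88.
MspI cuts after the first base of each site, so after positions 25, 66, 88.
Linear molecule, 3 cuts → 4 fragments:
  1–25 → 25 bp
  26–66 → 41 bp
  67–88 → 22 bp
  89–93 → 5 bp
Sorted largest to smallest: 41, 25, 22, 5 bp.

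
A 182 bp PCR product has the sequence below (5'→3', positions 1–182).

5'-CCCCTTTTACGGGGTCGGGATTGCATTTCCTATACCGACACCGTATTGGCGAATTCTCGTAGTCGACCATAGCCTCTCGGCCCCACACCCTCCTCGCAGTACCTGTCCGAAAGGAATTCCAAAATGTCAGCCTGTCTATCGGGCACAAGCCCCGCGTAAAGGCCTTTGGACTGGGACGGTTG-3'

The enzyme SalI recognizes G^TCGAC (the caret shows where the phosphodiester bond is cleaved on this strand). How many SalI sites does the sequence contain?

1

GTCGAC occurs starting at position 62.
SalI cuts at 1 site.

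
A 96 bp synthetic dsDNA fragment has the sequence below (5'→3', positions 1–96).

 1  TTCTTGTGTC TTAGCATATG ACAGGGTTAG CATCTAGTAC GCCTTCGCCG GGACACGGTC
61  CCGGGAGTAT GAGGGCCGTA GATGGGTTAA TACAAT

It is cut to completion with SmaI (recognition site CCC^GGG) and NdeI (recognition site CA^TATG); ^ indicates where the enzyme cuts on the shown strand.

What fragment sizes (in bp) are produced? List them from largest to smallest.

The SmaI site (CCCGGG) starts at position 60.
SmaI cuts after base 3 of each site, so after position 62.
The NdeI site (CATATG) starts at position 15.
NdeI cuts after base 2 of each site, so after position 16.
Combined cut positions: 16, 62.
Linear molecule, 2 cuts → 3 fragments:
  1–16 → 16 bp
  17–62 → 46 bp
  63–96 → 34 bp
Sorted largest to smallest: 46, 34, 16 bp.

46, 34, 16 bp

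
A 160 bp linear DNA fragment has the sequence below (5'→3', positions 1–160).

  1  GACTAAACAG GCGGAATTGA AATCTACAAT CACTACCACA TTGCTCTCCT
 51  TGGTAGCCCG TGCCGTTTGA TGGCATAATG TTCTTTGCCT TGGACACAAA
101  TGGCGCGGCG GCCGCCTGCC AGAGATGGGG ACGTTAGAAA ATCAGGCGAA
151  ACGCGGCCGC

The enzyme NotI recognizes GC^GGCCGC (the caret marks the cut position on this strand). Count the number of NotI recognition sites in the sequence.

GCGGCCGC occurs starting at positions 108, 153.
NotI cuts at 2 sites.

2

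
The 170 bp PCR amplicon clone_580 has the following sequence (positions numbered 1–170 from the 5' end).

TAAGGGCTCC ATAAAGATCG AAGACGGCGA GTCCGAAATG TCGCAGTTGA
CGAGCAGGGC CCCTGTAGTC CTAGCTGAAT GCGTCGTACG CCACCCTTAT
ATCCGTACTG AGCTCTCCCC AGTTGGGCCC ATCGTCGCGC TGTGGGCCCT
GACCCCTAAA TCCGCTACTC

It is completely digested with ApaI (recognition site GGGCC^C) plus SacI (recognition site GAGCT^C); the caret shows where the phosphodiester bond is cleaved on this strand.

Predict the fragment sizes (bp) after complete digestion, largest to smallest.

61, 53, 22, 19, 15 bp

ApaI sites (GGGCCC) start at positions 57, 125, 144.
ApaI cuts after base 5 of each site (before the last base), so after positions 61, 129, 148.
The SacI site (GAGCTC) starts at position 110.
SacI cuts after base 5 of each site (before the last base), so after position 114.
Combined cut positions: 61, 114, 129, 148.
Linear molecule, 4 cuts → 5 fragments:
  1–61 → 61 bp
  62–114 → 53 bp
  115–129 → 15 bp
  130–148 → 19 bp
  149–170 → 22 bp
Sorted largest to smallest: 61, 53, 22, 19, 15 bp.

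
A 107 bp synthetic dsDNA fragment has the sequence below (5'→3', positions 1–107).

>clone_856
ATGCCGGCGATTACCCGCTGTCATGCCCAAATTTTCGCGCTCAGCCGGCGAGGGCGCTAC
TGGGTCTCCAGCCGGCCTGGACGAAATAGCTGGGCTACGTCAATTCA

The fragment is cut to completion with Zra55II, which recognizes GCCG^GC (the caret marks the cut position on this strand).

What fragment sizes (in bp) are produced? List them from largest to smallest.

Zra55II sites (GCCGGC) start at positions 3, 44, 71.
Zra55II cuts after base 4 of each site, so after positions 6, 47, 74.
Linear molecule, 3 cuts → 4 fragments:
  1–6 → 6 bp
  7–47 → 41 bp
  48–74 → 27 bp
  75–107 → 33 bp
Sorted largest to smallest: 41, 33, 27, 6 bp.

41, 33, 27, 6 bp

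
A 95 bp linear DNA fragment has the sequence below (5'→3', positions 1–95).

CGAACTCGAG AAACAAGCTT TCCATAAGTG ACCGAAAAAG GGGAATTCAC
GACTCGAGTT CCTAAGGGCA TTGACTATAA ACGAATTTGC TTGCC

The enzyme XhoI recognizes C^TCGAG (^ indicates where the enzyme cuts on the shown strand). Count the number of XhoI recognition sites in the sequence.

2

CTCGAG occurs starting at positions 5, 53.
XhoI cuts at 2 sites.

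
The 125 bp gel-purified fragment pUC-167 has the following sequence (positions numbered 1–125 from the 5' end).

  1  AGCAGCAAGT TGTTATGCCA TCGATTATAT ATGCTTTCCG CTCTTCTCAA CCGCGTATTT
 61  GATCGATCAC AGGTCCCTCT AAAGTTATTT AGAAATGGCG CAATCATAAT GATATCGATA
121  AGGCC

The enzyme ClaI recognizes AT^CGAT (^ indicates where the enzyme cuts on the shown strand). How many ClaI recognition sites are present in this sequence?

ATCGAT occurs starting at positions 20, 62, 114.
ClaI cuts at 3 sites.

3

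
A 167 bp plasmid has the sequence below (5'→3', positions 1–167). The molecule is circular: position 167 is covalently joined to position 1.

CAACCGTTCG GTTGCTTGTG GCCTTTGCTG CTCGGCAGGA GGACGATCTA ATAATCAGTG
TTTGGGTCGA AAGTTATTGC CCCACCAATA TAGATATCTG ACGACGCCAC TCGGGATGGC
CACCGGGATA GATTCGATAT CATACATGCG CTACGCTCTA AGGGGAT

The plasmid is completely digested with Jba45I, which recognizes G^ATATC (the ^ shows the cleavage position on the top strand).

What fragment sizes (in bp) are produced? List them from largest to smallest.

124, 43 bp

Jba45I sites (GATATC) start at positions 93, 136.
Jba45I cuts after the first base of each site, so after positions 93, 136.
Circular molecule, 2 cuts → 2 fragments:
  94–136 → 43 bp
  137–167 then 1–93 → 31 + 93 = 124 bp
Sorted largest to smallest: 124, 43 bp.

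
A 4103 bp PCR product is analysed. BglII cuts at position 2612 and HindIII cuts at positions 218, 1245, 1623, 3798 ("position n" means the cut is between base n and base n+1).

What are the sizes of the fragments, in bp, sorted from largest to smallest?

1186, 1027, 989, 378, 305, 218 bp

Combined cut positions (sorted): 218, 1245, 1623, 2612, 3798.
Linear molecule, 5 cuts → 6 fragments:
  218 − 0 = 218 bp
  1245 − 218 = 1027 bp
  1623 − 1245 = 378 bp
  2612 − 1623 = 989 bp
  3798 − 2612 = 1186 bp
  4103 − 3798 = 305 bp
Sorted largest to smallest: 1186, 1027, 989, 378, 305, 218 bp.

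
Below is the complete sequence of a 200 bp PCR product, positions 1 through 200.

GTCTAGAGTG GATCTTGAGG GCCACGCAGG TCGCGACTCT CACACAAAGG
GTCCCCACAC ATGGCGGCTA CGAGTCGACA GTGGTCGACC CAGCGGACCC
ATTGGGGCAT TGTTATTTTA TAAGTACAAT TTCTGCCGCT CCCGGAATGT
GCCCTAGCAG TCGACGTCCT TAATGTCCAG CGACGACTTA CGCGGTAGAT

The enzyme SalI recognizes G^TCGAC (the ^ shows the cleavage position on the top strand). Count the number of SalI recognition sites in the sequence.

3

GTCGAC occurs starting at positions 74, 84, 160.
SalI cuts at 3 sites.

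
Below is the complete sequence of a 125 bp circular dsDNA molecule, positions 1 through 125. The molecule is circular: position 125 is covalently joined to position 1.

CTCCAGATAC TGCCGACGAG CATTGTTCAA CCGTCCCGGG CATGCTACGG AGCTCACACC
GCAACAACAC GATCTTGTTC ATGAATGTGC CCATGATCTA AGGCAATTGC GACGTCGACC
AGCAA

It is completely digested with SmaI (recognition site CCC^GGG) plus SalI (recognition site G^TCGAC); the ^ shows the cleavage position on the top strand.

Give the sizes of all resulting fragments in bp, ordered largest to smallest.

The SmaI site (CCCGGG) starts at position 35.
SmaI cuts after base 3 of each site, so after position 37.
The SalI site (GTCGAC) starts at position 114.
SalI cuts after the first base of each site, so after position 114.
Combined cut positions: 37, 114.
Circular molecule, 2 cuts → 2 fragments:
  38–114 → 77 bp
  115–125 then 1–37 → 11 + 37 = 48 bp
Sorted largest to smallest: 77, 48 bp.

77, 48 bp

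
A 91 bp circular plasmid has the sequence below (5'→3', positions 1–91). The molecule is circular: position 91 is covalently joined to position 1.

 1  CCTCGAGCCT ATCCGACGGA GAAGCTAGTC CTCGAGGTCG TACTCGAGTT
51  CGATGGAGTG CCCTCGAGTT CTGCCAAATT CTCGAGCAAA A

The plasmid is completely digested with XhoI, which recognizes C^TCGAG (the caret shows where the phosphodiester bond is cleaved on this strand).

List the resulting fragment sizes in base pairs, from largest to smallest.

29, 20, 18, 12, 12 bp

XhoI sites (CTCGAG) start at positions 2, 31, 43, 63, 81.
XhoI cuts after the first base of each site, so after positions 2, 31, 43, 63, 81.
Circular molecule, 5 cuts → 5 fragments:
  3–31 → 29 bp
  32–43 → 12 bp
  44–63 → 20 bp
  64–81 → 18 bp
  82–91 then 1–2 → 10 + 2 = 12 bp
Sorted largest to smallest: 29, 20, 18, 12, 12 bp.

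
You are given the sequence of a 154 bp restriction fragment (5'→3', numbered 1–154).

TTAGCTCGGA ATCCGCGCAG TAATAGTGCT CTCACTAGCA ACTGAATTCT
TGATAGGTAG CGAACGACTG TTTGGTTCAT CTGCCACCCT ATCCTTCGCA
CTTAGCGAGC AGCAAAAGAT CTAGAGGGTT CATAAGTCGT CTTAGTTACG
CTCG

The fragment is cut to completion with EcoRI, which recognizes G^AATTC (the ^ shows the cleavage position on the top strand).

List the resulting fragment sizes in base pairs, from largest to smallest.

The EcoRI site (GAATTC) starts at position 44.
EcoRI cuts after the first base of each site, so after position 44.
Linear molecule, 1 cut → 2 fragments:
  1–44 → 44 bp
  45–154 → 110 bp
Sorted largest to smallest: 110, 44 bp.

110, 44 bp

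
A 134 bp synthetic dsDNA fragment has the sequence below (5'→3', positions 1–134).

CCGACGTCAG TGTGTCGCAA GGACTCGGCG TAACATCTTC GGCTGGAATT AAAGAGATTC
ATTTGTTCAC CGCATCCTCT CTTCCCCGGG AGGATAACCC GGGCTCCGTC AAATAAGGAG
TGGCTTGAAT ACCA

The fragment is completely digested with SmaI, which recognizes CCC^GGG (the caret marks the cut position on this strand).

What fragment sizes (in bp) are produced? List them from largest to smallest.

SmaI sites (CCCGGG) start at positions 85, 98.
SmaI cuts after base 3 of each site, so after positions 87, 100.
Linear molecule, 2 cuts → 3 fragments:
  1–87 → 87 bp
  88–100 → 13 bp
  101–134 → 34 bp
Sorted largest to smallest: 87, 34, 13 bp.

87, 34, 13 bp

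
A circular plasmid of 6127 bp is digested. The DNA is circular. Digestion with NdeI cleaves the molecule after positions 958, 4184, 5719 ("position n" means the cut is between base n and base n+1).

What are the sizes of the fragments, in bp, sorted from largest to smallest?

3226, 1535, 1366 bp

Circular molecule, 3 cuts → 3 fragments:
  4184 − 958 = 3226 bp
  5719 − 4184 = 1535 bp
  wrap: 6127 − 5719 + 958 = 1366 bp
Sorted largest to smallest: 3226, 1535, 1366 bp.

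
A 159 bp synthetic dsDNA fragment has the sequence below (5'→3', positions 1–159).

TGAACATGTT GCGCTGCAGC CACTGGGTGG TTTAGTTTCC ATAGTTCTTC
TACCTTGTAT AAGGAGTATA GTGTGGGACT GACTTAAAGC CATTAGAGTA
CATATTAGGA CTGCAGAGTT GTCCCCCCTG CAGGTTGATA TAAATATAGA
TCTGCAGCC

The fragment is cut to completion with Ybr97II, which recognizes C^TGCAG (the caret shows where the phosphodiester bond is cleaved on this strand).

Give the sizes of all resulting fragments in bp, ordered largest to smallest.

97, 24, 17, 14, 7 bp

Ybr97II sites (CTGCAG) start at positions 14, 111, 128, 152.
Ybr97II cuts after the first base of each site, so after positions 14, 111, 128, 152.
Linear molecule, 4 cuts → 5 fragments:
  1–14 → 14 bp
  15–111 → 97 bp
  112–128 → 17 bp
  129–152 → 24 bp
  153–159 → 7 bp
Sorted largest to smallest: 97, 24, 17, 14, 7 bp.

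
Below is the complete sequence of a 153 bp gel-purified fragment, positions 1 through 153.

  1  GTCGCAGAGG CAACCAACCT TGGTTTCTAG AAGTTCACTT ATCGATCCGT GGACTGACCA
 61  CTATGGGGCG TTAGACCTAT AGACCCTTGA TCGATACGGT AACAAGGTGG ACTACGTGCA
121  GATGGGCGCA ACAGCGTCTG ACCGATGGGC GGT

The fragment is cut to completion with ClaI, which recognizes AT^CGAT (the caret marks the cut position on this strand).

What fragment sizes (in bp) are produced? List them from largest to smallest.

62, 49, 42 bp

ClaI sites (ATCGAT) start at positions 41, 90.
ClaI cuts after base 2 of each site, so after positions 42, 91.
Linear molecule, 2 cuts → 3 fragments:
  1–42 → 42 bp
  43–91 → 49 bp
  92–153 → 62 bp
Sorted largest to smallest: 62, 49, 42 bp.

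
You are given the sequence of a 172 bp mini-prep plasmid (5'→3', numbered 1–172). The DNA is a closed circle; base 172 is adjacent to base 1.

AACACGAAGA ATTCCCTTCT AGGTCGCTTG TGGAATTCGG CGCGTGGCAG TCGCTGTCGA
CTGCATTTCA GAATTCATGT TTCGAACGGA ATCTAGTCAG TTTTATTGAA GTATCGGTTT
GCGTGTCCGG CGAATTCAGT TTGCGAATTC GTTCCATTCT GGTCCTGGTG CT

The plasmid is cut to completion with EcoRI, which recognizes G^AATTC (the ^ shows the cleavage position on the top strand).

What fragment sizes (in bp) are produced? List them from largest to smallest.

EcoRI sites (GAATTC) start at positions 9, 33, 71, 132, 145.
EcoRI cuts after the first base of each site, so after positions 9, 33, 71, 132, 145.
Circular molecule, 5 cuts → 5 fragments:
  10–33 → 24 bp
  34–71 → 38 bp
  72–132 → 61 bp
  133–145 → 13 bp
  146–172 then 1–9 → 27 + 9 = 36 bp
Sorted largest to smallest: 61, 38, 36, 24, 13 bp.

61, 38, 36, 24, 13 bp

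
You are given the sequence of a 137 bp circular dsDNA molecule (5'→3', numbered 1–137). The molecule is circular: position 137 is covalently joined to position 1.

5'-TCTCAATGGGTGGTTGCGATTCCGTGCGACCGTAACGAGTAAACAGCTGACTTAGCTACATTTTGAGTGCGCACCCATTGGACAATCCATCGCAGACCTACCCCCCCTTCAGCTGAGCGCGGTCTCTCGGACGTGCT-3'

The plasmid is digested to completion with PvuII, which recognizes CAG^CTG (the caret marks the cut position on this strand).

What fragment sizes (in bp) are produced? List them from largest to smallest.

PvuII sites (CAGCTG) start at positions 44, 110.
PvuII cuts after base 3 of each site, so after positions 46, 112.
Circular molecule, 2 cuts → 2 fragments:
  47–112 → 66 bp
  113–137 then 1–46 → 25 + 46 = 71 bp
Sorted largest to smallest: 71, 66 bp.

71, 66 bp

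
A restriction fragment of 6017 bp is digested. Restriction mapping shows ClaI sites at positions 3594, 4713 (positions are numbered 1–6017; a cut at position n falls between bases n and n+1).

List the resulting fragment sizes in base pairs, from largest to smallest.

3594, 1304, 1119 bp

Linear molecule, 2 cuts → 3 fragments:
  3594 − 0 = 3594 bp
  4713 − 3594 = 1119 bp
  6017 − 4713 = 1304 bp
Sorted largest to smallest: 3594, 1304, 1119 bp.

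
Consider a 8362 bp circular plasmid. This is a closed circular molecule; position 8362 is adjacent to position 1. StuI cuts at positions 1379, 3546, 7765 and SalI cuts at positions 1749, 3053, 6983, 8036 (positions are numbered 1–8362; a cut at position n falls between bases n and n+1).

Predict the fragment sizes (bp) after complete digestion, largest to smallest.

3437, 1705, 1304, 782, 493, 370, 271 bp

Combined cut positions (sorted): 1379, 1749, 3053, 3546, 6983, 7765, 8036.
Circular molecule, 7 cuts → 7 fragments:
  1749 − 1379 = 370 bp
  3053 − 1749 = 1304 bp
  3546 − 3053 = 493 bp
  6983 − 3546 = 3437 bp
  7765 − 6983 = 782 bp
  8036 − 7765 = 271 bp
  wrap: 8362 − 8036 + 1379 = 1705 bp
Sorted largest to smallest: 3437, 1705, 1304, 782, 493, 370, 271 bp.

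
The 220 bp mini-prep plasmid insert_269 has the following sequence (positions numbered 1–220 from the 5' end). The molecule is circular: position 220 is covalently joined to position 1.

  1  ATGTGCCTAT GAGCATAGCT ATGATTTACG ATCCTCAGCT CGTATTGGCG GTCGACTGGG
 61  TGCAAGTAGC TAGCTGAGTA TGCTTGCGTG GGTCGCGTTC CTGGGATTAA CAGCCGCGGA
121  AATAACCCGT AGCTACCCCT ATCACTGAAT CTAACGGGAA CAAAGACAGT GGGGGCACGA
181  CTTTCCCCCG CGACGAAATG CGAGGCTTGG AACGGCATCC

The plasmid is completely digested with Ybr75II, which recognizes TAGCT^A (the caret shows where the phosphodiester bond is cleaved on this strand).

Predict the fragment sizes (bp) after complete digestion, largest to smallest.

106, 63, 51 bp

Ybr75II sites (TAGCTA) start at positions 16, 67, 130.
Ybr75II cuts after base 5 of each site (before the last base), so after positions 20, 71, 134.
Circular molecule, 3 cuts → 3 fragments:
  21–71 → 51 bp
  72–134 → 63 bp
  135–220 then 1–20 → 86 + 20 = 106 bp
Sorted largest to smallest: 106, 63, 51 bp.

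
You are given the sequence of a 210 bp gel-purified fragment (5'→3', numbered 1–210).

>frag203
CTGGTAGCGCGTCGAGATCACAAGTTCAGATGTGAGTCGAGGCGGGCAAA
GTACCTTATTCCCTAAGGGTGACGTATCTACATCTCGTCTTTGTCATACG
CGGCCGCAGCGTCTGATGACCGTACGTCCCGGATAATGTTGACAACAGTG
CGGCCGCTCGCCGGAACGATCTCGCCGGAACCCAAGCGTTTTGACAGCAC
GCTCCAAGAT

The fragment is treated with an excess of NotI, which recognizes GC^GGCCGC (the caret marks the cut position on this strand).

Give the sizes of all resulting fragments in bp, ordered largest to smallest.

NotI sites (GCGGCCGC) start at positions 100, 150.
NotI cuts after base 2 of each site, so after positions 101, 151.
Linear molecule, 2 cuts → 3 fragments:
  1–101 → 101 bp
  102–151 → 50 bp
  152–210 → 59 bp
Sorted largest to smallest: 101, 59, 50 bp.

101, 59, 50 bp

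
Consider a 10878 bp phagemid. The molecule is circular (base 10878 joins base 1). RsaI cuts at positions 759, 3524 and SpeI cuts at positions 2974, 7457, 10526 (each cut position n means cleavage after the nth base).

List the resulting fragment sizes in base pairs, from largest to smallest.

3933, 3069, 2215, 1111, 550 bp

Combined cut positions (sorted): 759, 2974, 3524, 7457, 10526.
Circular molecule, 5 cuts → 5 fragments:
  2974 − 759 = 2215 bp
  3524 − 2974 = 550 bp
  7457 − 3524 = 3933 bp
  10526 − 7457 = 3069 bp
  wrap: 10878 − 10526 + 759 = 1111 bp
Sorted largest to smallest: 3933, 3069, 2215, 1111, 550 bp.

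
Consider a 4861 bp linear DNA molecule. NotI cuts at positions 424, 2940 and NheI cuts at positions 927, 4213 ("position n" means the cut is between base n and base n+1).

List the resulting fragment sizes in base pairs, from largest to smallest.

2013, 1273, 648, 503, 424 bp

Combined cut positions (sorted): 424, 927, 2940, 4213.
Linear molecule, 4 cuts → 5 fragments:
  424 − 0 = 424 bp
  927 − 424 = 503 bp
  2940 − 927 = 2013 bp
  4213 − 2940 = 1273 bp
  4861 − 4213 = 648 bp
Sorted largest to smallest: 2013, 1273, 648, 503, 424 bp.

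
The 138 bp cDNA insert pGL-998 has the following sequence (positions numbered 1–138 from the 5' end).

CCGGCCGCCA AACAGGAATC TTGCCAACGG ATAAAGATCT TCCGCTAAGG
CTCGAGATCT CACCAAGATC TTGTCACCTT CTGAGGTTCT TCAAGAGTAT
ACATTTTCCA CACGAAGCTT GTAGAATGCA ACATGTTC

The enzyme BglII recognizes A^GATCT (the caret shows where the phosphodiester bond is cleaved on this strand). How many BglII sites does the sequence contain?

3

AGATCT occurs starting at positions 35, 55, 66.
BglII cuts at 3 sites.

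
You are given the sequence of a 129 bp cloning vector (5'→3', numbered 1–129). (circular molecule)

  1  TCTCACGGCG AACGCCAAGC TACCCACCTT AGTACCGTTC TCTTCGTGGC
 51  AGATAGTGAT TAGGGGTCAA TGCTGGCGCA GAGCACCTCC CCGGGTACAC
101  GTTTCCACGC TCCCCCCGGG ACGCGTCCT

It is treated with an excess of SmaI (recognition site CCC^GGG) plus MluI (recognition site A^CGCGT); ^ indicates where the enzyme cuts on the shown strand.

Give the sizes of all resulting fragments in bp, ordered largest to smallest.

SmaI sites (CCCGGG) start at positions 90, 115.
SmaI cuts after base 3 of each site, so after positions 92, 117.
The MluI site (ACGCGT) starts at position 121.
MluI cuts after the first base of each site, so after position 121.
Combined cut positions: 92, 117, 121.
Circular molecule, 3 cuts → 3 fragments:
  93–117 → 25 bp
  118–121 → 4 bp
  122–129 then 1–92 → 8 + 92 = 100 bp
Sorted largest to smallest: 100, 25, 4 bp.

100, 25, 4 bp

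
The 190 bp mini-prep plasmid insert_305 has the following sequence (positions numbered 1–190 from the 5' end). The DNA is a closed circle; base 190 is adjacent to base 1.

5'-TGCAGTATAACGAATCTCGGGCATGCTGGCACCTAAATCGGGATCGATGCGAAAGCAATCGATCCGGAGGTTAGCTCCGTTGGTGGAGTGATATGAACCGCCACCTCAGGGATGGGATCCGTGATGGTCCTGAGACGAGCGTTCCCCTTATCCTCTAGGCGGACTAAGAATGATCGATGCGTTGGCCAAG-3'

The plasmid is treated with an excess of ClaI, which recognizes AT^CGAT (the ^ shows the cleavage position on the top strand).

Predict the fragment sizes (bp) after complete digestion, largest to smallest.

ClaI sites (ATCGAT) start at positions 43, 58, 173.
ClaI cuts after base 2 of each site, so after positions 44, 59, 174.
Circular molecule, 3 cuts → 3 fragments:
  45–59 → 15 bp
  60–174 → 115 bp
  175–190 then 1–44 → 16 + 44 = 60 bp
Sorted largest to smallest: 115, 60, 15 bp.

115, 60, 15 bp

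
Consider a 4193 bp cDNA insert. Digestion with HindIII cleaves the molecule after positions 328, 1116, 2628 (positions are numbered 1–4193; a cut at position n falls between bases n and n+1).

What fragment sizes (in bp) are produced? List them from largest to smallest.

Linear molecule, 3 cuts → 4 fragments:
  328 − 0 = 328 bp
  1116 − 328 = 788 bp
  2628 − 1116 = 1512 bp
  4193 − 2628 = 1565 bp
Sorted largest to smallest: 1565, 1512, 788, 328 bp.

1565, 1512, 788, 328 bp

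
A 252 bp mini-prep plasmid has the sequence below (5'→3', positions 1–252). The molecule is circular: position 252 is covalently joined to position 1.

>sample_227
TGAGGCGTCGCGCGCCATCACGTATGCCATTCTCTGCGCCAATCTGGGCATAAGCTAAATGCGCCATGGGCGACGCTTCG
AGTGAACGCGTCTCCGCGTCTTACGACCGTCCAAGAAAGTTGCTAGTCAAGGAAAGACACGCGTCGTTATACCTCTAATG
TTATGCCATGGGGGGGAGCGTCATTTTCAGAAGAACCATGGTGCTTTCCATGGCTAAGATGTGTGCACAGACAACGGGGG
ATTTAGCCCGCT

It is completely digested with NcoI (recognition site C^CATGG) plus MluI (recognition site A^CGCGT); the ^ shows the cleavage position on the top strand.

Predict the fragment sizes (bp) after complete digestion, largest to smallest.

108, 53, 30, 27, 22, 12 bp

NcoI sites (CCATGG) start at positions 64, 166, 196, 208.
NcoI cuts after the first base of each site, so after positions 64, 166, 196, 208.
MluI sites (ACGCGT) start at positions 86, 139.
MluI cuts after the first base of each site, so after positions 86, 139.
Combined cut positions: 64, 86, 139, 166, 196, 208.
Circular molecule, 6 cuts → 6 fragments:
  65–86 → 22 bp
  87–139 → 53 bp
  140–166 → 27 bp
  167–196 → 30 bp
  197–208 → 12 bp
  209–252 then 1–64 → 44 + 64 = 108 bp
Sorted largest to smallest: 108, 53, 30, 27, 22, 12 bp.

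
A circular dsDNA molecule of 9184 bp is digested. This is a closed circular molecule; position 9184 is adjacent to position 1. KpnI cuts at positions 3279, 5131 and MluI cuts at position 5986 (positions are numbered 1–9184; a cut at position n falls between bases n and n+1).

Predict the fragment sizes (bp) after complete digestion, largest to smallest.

Combined cut positions (sorted): 3279, 5131, 5986.
Circular molecule, 3 cuts → 3 fragments:
  5131 − 3279 = 1852 bp
  5986 − 5131 = 855 bp
  wrap: 9184 − 5986 + 3279 = 6477 bp
Sorted largest to smallest: 6477, 1852, 855 bp.

6477, 1852, 855 bp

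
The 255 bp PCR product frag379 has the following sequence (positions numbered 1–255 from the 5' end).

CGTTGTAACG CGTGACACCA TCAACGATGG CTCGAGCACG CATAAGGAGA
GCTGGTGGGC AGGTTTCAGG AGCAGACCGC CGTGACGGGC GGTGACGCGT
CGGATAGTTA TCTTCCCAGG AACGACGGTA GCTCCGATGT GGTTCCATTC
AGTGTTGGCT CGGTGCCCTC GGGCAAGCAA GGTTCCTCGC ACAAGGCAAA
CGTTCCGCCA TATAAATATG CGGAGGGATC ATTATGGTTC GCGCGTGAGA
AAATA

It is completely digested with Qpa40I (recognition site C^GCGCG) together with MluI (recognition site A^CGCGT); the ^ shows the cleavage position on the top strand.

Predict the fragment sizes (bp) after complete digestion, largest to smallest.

The Qpa40I site (CGCGCG) starts at position 240.
Qpa40I cuts after the first base of each site, so after position 240.
MluI sites (ACGCGT) start at positions 8, 95.
MluI cuts after the first base of each site, so after positions 8, 95.
Combined cut positions: 8, 95, 240.
Linear molecule, 3 cuts → 4 fragments:
  1–8 → 8 bp
  9–95 → 87 bp
  96–240 → 145 bp
  241–255 → 15 bp
Sorted largest to smallest: 145, 87, 15, 8 bp.

145, 87, 15, 8 bp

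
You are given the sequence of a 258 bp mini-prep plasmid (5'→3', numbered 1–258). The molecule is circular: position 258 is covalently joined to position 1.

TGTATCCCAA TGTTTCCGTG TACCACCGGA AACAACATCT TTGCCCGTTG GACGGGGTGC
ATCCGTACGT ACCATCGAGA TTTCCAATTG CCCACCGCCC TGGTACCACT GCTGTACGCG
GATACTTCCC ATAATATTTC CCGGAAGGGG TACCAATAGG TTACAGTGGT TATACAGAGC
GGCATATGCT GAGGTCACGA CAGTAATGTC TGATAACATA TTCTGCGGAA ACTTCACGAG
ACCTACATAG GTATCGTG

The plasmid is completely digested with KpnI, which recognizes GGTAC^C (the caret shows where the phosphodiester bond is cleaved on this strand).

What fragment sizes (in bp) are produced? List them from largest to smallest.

KpnI sites (GGTACC) start at positions 102, 149.
KpnI cuts after base 5 of each site (before the last base), so after positions 106, 153.
Circular molecule, 2 cuts → 2 fragments:
  107–153 → 47 bp
  154–258 then 1–106 → 105 + 106 = 211 bp
Sorted largest to smallest: 211, 47 bp.

211, 47 bp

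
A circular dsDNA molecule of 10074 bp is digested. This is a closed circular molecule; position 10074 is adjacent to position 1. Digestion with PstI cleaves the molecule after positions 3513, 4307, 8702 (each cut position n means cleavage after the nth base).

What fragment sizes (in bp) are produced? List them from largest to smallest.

Circular molecule, 3 cuts → 3 fragments:
  4307 − 3513 = 794 bp
  8702 − 4307 = 4395 bp
  wrap: 10074 − 8702 + 3513 = 4885 bp
Sorted largest to smallest: 4885, 4395, 794 bp.

4885, 4395, 794 bp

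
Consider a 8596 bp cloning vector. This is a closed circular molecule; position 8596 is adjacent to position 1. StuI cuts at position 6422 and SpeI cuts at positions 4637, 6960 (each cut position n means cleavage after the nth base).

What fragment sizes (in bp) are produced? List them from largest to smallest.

6273, 1785, 538 bp

Combined cut positions (sorted): 4637, 6422, 6960.
Circular molecule, 3 cuts → 3 fragments:
  6422 − 4637 = 1785 bp
  6960 − 6422 = 538 bp
  wrap: 8596 − 6960 + 4637 = 6273 bp
Sorted largest to smallest: 6273, 1785, 538 bp.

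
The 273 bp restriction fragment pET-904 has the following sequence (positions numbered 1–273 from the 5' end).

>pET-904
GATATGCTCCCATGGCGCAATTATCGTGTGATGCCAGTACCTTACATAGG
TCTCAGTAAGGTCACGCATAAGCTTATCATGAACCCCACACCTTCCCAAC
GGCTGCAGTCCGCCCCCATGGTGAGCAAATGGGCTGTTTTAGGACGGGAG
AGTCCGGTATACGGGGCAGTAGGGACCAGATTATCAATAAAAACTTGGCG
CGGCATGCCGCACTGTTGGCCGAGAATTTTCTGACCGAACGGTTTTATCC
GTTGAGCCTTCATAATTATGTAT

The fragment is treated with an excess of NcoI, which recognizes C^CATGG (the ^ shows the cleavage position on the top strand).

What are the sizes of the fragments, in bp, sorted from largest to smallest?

157, 106, 10 bp

NcoI sites (CCATGG) start at positions 10, 116.
NcoI cuts after the first base of each site, so after positions 10, 116.
Linear molecule, 2 cuts → 3 fragments:
  1–10 → 10 bp
  11–116 → 106 bp
  117–273 → 157 bp
Sorted largest to smallest: 157, 106, 10 bp.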